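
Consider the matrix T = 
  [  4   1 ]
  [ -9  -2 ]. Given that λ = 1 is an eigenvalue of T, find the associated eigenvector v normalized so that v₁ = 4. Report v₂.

T − 1I = [[3, 1], [-9, -3]].
Solving (T − 1I)v = 0 gives the eigenspace spanned by (4, -12).
With v₁ = 4, v = (4, -12), so v₂ = -12.

-12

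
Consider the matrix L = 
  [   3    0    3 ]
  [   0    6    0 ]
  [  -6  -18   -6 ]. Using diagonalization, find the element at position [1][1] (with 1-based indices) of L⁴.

-81

Characteristic polynomial: r^3 - 3r^2 - 18r = r(r - 6)(r + 3), so the eigenvalues are -3, 0, 6.
r=-3: eigenvector (-1, 0, 2).
r=0: eigenvector (-1, 0, 1).
r=6: eigenvector (-1, 1, -1).
P = [[-1, -1, -1], [0, 0, 1], [2, 1, -1]], D = diag(-3, 0, 6), P⁻¹ = [[1, 2, 1], [-2, -3, -1], [0, 1, 0]].
L⁴ = P·diag(81, 0, 1296)·P⁻¹ = [[-81, -1458, -81], [0, 1296, 0], [162, -972, 162]].
The requested entry is -81.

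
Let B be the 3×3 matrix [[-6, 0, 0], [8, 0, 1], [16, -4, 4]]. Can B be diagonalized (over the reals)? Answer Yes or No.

Characteristic polynomial: p(μ) = μ^3 + 2μ^2 - 20μ + 24 = (μ - 2)^2(μ + 6).
μ = 2 has algebraic multiplicity 2; rank(B − 2I) = 2, so geometric multiplicity = 1.
Geometric multiplicity < algebraic multiplicity, so B is not diagonalizable.

No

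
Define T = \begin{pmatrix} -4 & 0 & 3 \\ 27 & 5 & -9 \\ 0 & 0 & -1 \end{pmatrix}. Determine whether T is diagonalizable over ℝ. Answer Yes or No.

Yes

Characteristic polynomial: p(s) = s^3 - 21s - 20 = (s - 5)(s + 1)(s + 4).
All 3 eigenvalues are distinct, so T is diagonalizable.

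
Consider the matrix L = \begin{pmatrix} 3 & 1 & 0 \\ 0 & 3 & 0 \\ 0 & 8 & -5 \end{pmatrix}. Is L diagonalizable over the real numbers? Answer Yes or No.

Characteristic polynomial: p(μ) = μ^3 - μ^2 - 21μ + 45 = (μ - 3)^2(μ + 5).
μ = 3 has algebraic multiplicity 2; rank(L − 3I) = 2, so geometric multiplicity = 1.
Geometric multiplicity < algebraic multiplicity, so L is not diagonalizable.

No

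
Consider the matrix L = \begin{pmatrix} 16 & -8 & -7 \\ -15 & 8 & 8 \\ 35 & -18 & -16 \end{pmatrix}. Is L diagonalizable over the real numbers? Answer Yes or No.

No

Characteristic polynomial: p(s) = s^3 - 8s^2 + 13s - 6 = (s - 6)(s - 1)^2.
s = 1 has algebraic multiplicity 2; rank(L − 1I) = 2, so geometric multiplicity = 1.
Geometric multiplicity < algebraic multiplicity, so L is not diagonalizable.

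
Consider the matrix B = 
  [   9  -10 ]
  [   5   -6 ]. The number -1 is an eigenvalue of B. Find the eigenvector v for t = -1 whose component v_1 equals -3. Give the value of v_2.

B + 1I = [[10, -10], [5, -5]].
Solving (B + 1I)v = 0 gives the eigenspace spanned by (-3, -3).
With v_1 = -3, v = (-3, -3), so v_2 = -3.

-3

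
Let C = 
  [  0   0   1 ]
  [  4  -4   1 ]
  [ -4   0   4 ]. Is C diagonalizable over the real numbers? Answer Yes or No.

No

Characteristic polynomial: p(s) = s^3 - 12s + 16 = (s - 2)^2(s + 4).
s = 2 has algebraic multiplicity 2; rank(C − 2I) = 2, so geometric multiplicity = 1.
Geometric multiplicity < algebraic multiplicity, so C is not diagonalizable.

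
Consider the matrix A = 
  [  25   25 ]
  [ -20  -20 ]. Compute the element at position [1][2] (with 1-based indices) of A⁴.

Characteristic polynomial: s^2 - 5s = s(s - 5), so the eigenvalues are 0, 5.
s=5: eigenvector (5, -4).
s=0: eigenvector (-1, 1).
P = [[5, -1], [-4, 1]], D = diag(5, 0), P⁻¹ = [[1, 1], [4, 5]].
A⁴ = P·diag(625, 0)·P⁻¹ = [[3125, 3125], [-2500, -2500]].
The requested entry is 3125.

3125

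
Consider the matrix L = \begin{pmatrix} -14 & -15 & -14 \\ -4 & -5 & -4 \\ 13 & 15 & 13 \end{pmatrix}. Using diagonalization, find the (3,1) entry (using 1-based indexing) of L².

Characteristic polynomial: μ^3 + 6μ^2 + 5μ = μ(μ + 1)(μ + 5), so the eigenvalues are -5, -1, 0.
μ=0: eigenvector (1, 0, -1).
μ=-5: eigenvector (3, 1, -3).
μ=-1: eigenvector (-1, -1, 2).
P = [[1, 3, -1], [0, 1, -1], [-1, -3, 2]], D = diag(0, -5, -1), P⁻¹ = [[-1, -3, -2], [1, 1, 1], [1, 0, 1]].
L² = P·diag(0, 25, 1)·P⁻¹ = [[74, 75, 74], [24, 25, 24], [-73, -75, -73]].
The requested entry is -73.

-73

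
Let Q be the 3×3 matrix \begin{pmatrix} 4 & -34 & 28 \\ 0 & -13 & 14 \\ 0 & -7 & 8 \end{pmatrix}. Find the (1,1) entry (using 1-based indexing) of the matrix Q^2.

Characteristic polynomial: t^3 + t^2 - 26t + 24 = (t - 4)(t - 1)(t + 6), so the eigenvalues are -6, 1, 4.
t=4: eigenvector (1, 0, 0).
t=1: eigenvector (2, 1, 1).
t=-6: eigenvector (-4, -2, -1).
P = [[1, 2, -4], [0, 1, -2], [0, 1, -1]], D = diag(4, 1, -6), P⁻¹ = [[1, -2, 0], [0, -1, 2], [0, -1, 1]].
Q² = P·diag(16, 1, 36)·P⁻¹ = [[16, 110, -140], [0, 71, -70], [0, 35, -34]].
The requested entry is 16.

16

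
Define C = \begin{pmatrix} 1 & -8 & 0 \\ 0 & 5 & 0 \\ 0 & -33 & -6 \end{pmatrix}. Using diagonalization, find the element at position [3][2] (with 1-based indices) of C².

33

Characteristic polynomial: μ^3 - 31μ + 30 = (μ - 5)(μ - 1)(μ + 6), so the eigenvalues are -6, 1, 5.
μ=1: eigenvector (1, 0, 0).
μ=5: eigenvector (-2, 1, -3).
μ=-6: eigenvector (0, 0, 1).
P = [[1, -2, 0], [0, 1, 0], [0, -3, 1]], D = diag(1, 5, -6), P⁻¹ = [[1, 2, 0], [0, 1, 0], [0, 3, 1]].
C² = P·diag(1, 25, 36)·P⁻¹ = [[1, -48, 0], [0, 25, 0], [0, 33, 36]].
The requested entry is 33.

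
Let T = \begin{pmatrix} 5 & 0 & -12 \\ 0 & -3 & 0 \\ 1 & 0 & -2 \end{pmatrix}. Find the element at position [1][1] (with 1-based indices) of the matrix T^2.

13

Characteristic polynomial: λ^3 - 7λ + 6 = (λ - 2)(λ - 1)(λ + 3), so the eigenvalues are -3, 1, 2.
λ=2: eigenvector (4, 0, 1).
λ=-3: eigenvector (0, 1, 0).
λ=1: eigenvector (3, 0, 1).
P = [[4, 0, 3], [0, 1, 0], [1, 0, 1]], D = diag(2, -3, 1), P⁻¹ = [[1, 0, -3], [0, 1, 0], [-1, 0, 4]].
T² = P·diag(4, 9, 1)·P⁻¹ = [[13, 0, -36], [0, 9, 0], [3, 0, -8]].
The requested entry is 13.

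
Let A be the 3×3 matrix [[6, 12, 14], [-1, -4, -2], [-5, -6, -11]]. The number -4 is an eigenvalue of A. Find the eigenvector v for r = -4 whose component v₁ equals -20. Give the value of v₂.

5

A + 4I = [[10, 12, 14], [-1, 0, -2], [-5, -6, -7]].
Solving (A + 4I)v = 0 gives the eigenspace spanned by (-20, 5, 10).
With v₁ = -20, v = (-20, 5, 10), so v₂ = 5.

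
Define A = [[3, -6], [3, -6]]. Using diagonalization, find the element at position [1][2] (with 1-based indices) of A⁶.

Characteristic polynomial: μ^2 + 3μ = μ(μ + 3), so the eigenvalues are -3, 0.
μ=0: eigenvector (2, 1).
μ=-3: eigenvector (-1, -1).
P = [[2, -1], [1, -1]], D = diag(0, -3), P⁻¹ = [[1, -1], [1, -2]].
A⁶ = P·diag(0, 729)·P⁻¹ = [[-729, 1458], [-729, 1458]].
The requested entry is 1458.

1458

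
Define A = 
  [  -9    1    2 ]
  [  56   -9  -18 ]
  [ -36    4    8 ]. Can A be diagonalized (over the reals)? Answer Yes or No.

No

Characteristic polynomial: p(t) = t^3 + 10t^2 + 25t = t(t + 5)^2.
t = -5 has algebraic multiplicity 2; rank(A + 5I) = 2, so geometric multiplicity = 1.
Geometric multiplicity < algebraic multiplicity, so A is not diagonalizable.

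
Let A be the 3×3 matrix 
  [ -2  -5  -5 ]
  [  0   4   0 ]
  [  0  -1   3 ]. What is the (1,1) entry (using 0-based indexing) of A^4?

Characteristic polynomial: s^3 - 5s^2 - 2s + 24 = (s - 4)(s - 3)(s + 2), so the eigenvalues are -2, 3, 4.
s=3: eigenvector (-1, 0, 1).
s=4: eigenvector (0, 1, -1).
s=-2: eigenvector (1, 0, 0).
P = [[-1, 0, 1], [0, 1, 0], [1, -1, 0]], D = diag(3, 4, -2), P⁻¹ = [[0, 1, 1], [0, 1, 0], [1, 1, 1]].
A⁴ = P·diag(81, 256, 16)·P⁻¹ = [[16, -65, -65], [0, 256, 0], [0, -175, 81]].
The requested entry is 256.

256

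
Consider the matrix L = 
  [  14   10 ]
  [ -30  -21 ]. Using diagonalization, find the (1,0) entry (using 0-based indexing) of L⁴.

7770

Characteristic polynomial: λ^2 + 7λ + 6 = (λ + 1)(λ + 6), so the eigenvalues are -6, -1.
λ=-6: eigenvector (-1, 2).
λ=-1: eigenvector (-2, 3).
P = [[-1, -2], [2, 3]], D = diag(-6, -1), P⁻¹ = [[3, 2], [-2, -1]].
L⁴ = P·diag(1296, 1)·P⁻¹ = [[-3884, -2590], [7770, 5181]].
The requested entry is 7770.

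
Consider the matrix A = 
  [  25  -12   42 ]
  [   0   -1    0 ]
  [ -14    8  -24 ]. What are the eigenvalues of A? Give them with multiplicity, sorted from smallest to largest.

-3, -1, 4

Characteristic polynomial: p(λ) = λ^3 - 13λ - 12 = (λ - 4)(λ + 1)(λ + 3).
Roots (with multiplicity): -3, -1, 4.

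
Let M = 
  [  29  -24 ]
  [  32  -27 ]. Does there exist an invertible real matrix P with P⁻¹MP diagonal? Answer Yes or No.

Characteristic polynomial: p(λ) = λ^2 - 2λ - 15 = (λ - 5)(λ + 3).
All 2 eigenvalues are distinct, so M is diagonalizable.

Yes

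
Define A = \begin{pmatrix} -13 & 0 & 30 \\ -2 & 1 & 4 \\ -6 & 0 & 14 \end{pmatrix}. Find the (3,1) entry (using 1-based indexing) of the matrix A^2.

-6

Characteristic polynomial: λ^3 - 2λ^2 - λ + 2 = (λ - 2)(λ - 1)(λ + 1), so the eigenvalues are -1, 1, 2.
λ=2: eigenvector (2, 0, 1).
λ=1: eigenvector (0, 1, 0).
λ=-1: eigenvector (5, 1, 2).
P = [[2, 0, 5], [0, 1, 1], [1, 0, 2]], D = diag(2, 1, -1), P⁻¹ = [[-2, 0, 5], [-1, 1, 2], [1, 0, -2]].
A² = P·diag(4, 1, 1)·P⁻¹ = [[-11, 0, 30], [0, 1, 0], [-6, 0, 16]].
The requested entry is -6.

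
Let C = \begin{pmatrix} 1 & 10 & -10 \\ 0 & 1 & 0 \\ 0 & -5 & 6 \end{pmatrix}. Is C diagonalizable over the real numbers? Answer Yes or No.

Yes

Characteristic polynomial: p(s) = s^3 - 8s^2 + 13s - 6 = (s - 6)(s - 1)^2.
s = 1 has algebraic multiplicity 2; rank(C − 1I) = 1, so geometric multiplicity = 2.
Every eigenvalue has geometric = algebraic multiplicity, so C is diagonalizable.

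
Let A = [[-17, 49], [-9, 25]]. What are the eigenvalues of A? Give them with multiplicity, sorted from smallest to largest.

4, 4

Characteristic polynomial: p(s) = s^2 - 8s + 16 = (s - 4)^2.
Roots (with multiplicity): 4, 4.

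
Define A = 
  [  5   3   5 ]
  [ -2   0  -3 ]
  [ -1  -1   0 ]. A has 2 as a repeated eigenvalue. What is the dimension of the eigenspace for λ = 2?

A − 2I = [[3, 3, 5], [-2, -2, -3], [-1, -1, -2]].
This matrix has rank 2, so its null space has dimension 3 − 2 = 1.

1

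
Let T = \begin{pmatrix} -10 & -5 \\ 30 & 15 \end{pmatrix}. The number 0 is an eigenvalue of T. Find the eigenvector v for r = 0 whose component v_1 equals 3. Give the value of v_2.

T = [[-10, -5], [30, 15]].
Solving (T)v = 0 gives the eigenspace spanned by (3, -6).
With v_1 = 3, v = (3, -6), so v_2 = -6.

-6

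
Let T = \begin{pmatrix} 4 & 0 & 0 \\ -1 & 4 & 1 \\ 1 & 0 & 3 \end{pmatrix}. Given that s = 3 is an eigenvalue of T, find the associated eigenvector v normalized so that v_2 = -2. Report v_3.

2

T − 3I = [[1, 0, 0], [-1, 1, 1], [1, 0, 0]].
Solving (T − 3I)v = 0 gives the eigenspace spanned by (0, -2, 2).
With v_2 = -2, v = (0, -2, 2), so v_3 = 2.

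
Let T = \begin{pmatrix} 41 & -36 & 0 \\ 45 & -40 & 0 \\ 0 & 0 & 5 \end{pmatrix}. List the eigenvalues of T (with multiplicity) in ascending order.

Characteristic polynomial: p(λ) = λ^3 - 6λ^2 - 15λ + 100 = (λ - 5)^2(λ + 4).
Roots (with multiplicity): -4, 5, 5.

-4, 5, 5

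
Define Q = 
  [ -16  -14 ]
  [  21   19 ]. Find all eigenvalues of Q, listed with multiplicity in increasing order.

Characteristic polynomial: p(r) = r^2 - 3r - 10 = (r - 5)(r + 2).
Roots (with multiplicity): -2, 5.

-2, 5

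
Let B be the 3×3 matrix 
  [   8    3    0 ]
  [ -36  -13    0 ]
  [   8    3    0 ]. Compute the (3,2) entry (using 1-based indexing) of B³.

Characteristic polynomial: r^3 + 5r^2 + 4r = r(r + 1)(r + 4), so the eigenvalues are -4, -1, 0.
r=-1: eigenvector (1, -3, 1).
r=-4: eigenvector (-1, 4, -1).
r=0: eigenvector (0, 0, 1).
P = [[1, -1, 0], [-3, 4, 0], [1, -1, 1]], D = diag(-1, -4, 0), P⁻¹ = [[4, 1, 0], [3, 1, 0], [-1, 0, 1]].
B³ = P·diag(-1, -64, 0)·P⁻¹ = [[188, 63, 0], [-756, -253, 0], [188, 63, 0]].
The requested entry is 63.

63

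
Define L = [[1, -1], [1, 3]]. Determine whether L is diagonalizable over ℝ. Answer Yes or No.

No

Characteristic polynomial: p(μ) = μ^2 - 4μ + 4 = (μ - 2)^2.
μ = 2 has algebraic multiplicity 2; rank(L − 2I) = 1, so geometric multiplicity = 1.
Geometric multiplicity < algebraic multiplicity, so L is not diagonalizable.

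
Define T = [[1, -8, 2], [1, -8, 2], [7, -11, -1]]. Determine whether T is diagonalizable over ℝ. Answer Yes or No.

Yes

Characteristic polynomial: p(s) = s^3 + 8s^2 + 15s = s(s + 3)(s + 5).
All 3 eigenvalues are distinct, so T is diagonalizable.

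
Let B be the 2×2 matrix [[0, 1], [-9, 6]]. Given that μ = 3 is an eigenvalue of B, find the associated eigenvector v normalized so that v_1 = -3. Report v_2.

-9

B − 3I = [[-3, 1], [-9, 3]].
Solving (B − 3I)v = 0 gives the eigenspace spanned by (-3, -9).
With v_1 = -3, v = (-3, -9), so v_2 = -9.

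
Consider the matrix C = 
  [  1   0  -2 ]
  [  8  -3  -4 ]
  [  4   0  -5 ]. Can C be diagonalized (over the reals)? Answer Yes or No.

Characteristic polynomial: p(s) = s^3 + 7s^2 + 15s + 9 = (s + 1)(s + 3)^2.
s = -3 has algebraic multiplicity 2; rank(C + 3I) = 1, so geometric multiplicity = 2.
Every eigenvalue has geometric = algebraic multiplicity, so C is diagonalizable.

Yes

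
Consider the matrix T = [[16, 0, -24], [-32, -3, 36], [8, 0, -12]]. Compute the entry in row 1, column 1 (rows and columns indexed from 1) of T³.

Characteristic polynomial: r^3 - r^2 - 12r = r(r - 4)(r + 3), so the eigenvalues are -3, 0, 4.
r=0: eigenvector (-3, 8, -2).
r=-3: eigenvector (0, 1, 0).
r=4: eigenvector (2, -4, 1).
P = [[-3, 0, 2], [8, 1, -4], [-2, 0, 1]], D = diag(0, -3, 4), P⁻¹ = [[1, 0, -2], [0, 1, 4], [2, 0, -3]].
T³ = P·diag(0, -27, 64)·P⁻¹ = [[256, 0, -384], [-512, -27, 660], [128, 0, -192]].
The requested entry is 256.

256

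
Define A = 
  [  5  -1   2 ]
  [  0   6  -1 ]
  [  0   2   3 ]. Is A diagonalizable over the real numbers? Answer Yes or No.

Characteristic polynomial: p(μ) = μ^3 - 14μ^2 + 65μ - 100 = (μ - 5)^2(μ - 4).
μ = 5 has algebraic multiplicity 2; rank(A − 5I) = 2, so geometric multiplicity = 1.
Geometric multiplicity < algebraic multiplicity, so A is not diagonalizable.

No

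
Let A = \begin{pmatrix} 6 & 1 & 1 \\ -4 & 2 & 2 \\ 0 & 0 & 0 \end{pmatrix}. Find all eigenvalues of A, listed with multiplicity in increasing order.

Characteristic polynomial: p(μ) = μ^3 - 8μ^2 + 16μ = μ(μ - 4)^2.
Roots (with multiplicity): 0, 4, 4.

0, 4, 4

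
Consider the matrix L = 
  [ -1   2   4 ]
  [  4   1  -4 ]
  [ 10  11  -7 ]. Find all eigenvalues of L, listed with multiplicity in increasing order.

-5, -5, 3

Characteristic polynomial: p(r) = r^3 + 7r^2 - 5r - 75 = (r - 3)(r + 5)^2.
Roots (with multiplicity): -5, -5, 3.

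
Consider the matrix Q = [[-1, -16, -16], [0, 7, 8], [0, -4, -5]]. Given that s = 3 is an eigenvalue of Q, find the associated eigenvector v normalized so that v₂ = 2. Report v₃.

-1

Q − 3I = [[-4, -16, -16], [0, 4, 8], [0, -4, -8]].
Solving (Q − 3I)v = 0 gives the eigenspace spanned by (-4, 2, -1).
With v₂ = 2, v = (-4, 2, -1), so v₃ = -1.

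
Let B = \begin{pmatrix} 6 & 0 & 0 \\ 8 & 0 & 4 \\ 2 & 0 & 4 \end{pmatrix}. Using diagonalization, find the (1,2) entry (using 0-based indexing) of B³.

Characteristic polynomial: r^3 - 10r^2 + 24r = r(r - 6)(r - 4), so the eigenvalues are 0, 4, 6.
r=6: eigenvector (1, 2, 1).
r=0: eigenvector (0, 1, 0).
r=4: eigenvector (0, 1, 1).
P = [[1, 0, 0], [2, 1, 1], [1, 0, 1]], D = diag(6, 0, 4), P⁻¹ = [[1, 0, 0], [-1, 1, -1], [-1, 0, 1]].
B³ = P·diag(216, 0, 64)·P⁻¹ = [[216, 0, 0], [368, 0, 64], [152, 0, 64]].
The requested entry is 64.

64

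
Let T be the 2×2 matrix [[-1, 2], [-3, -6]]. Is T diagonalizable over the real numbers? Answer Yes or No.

Characteristic polynomial: p(r) = r^2 + 7r + 12 = (r + 3)(r + 4).
All 2 eigenvalues are distinct, so T is diagonalizable.

Yes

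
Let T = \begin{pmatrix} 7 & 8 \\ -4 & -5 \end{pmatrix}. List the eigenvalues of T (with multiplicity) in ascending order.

Characteristic polynomial: p(s) = s^2 - 2s - 3 = (s - 3)(s + 1).
Roots (with multiplicity): -1, 3.

-1, 3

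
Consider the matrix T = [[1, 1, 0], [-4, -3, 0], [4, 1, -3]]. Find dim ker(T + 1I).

1

T + 1I = [[2, 1, 0], [-4, -2, 0], [4, 1, -2]].
This matrix has rank 2, so its null space has dimension 3 − 2 = 1.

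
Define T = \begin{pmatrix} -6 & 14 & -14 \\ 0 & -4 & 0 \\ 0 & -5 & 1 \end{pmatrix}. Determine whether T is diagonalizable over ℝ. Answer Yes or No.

Yes

Characteristic polynomial: p(s) = s^3 + 9s^2 + 14s - 24 = (s - 1)(s + 4)(s + 6).
All 3 eigenvalues are distinct, so T is diagonalizable.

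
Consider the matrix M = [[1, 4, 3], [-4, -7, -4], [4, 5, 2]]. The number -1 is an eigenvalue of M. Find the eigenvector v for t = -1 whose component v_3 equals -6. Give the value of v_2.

M + 1I = [[2, 4, 3], [-4, -6, -4], [4, 5, 3]].
Solving (M + 1I)v = 0 gives the eigenspace spanned by (-3, 6, -6).
With v_3 = -6, v = (-3, 6, -6), so v_2 = 6.

6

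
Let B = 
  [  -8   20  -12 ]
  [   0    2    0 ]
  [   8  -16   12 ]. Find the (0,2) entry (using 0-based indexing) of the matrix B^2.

Characteristic polynomial: λ^3 - 6λ^2 + 8λ = λ(λ - 4)(λ - 2), so the eigenvalues are 0, 2, 4.
λ=0: eigenvector (3, 0, -2).
λ=2: eigenvector (2, 1, 0).
λ=4: eigenvector (-1, 0, 1).
P = [[3, 2, -1], [0, 1, 0], [-2, 0, 1]], D = diag(0, 2, 4), P⁻¹ = [[1, -2, 1], [0, 1, 0], [2, -4, 3]].
B² = P·diag(0, 4, 16)·P⁻¹ = [[-32, 72, -48], [0, 4, 0], [32, -64, 48]].
The requested entry is -48.

-48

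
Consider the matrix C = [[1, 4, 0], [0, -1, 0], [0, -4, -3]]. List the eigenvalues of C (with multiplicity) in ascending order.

Characteristic polynomial: p(λ) = λ^3 + 3λ^2 - λ - 3 = (λ - 1)(λ + 1)(λ + 3).
Roots (with multiplicity): -3, -1, 1.

-3, -1, 1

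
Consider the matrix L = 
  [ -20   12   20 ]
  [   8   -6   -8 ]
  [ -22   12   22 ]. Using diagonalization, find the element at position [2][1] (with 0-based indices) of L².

Characteristic polynomial: μ^3 + 4μ^2 - 12μ = μ(μ - 2)(μ + 6), so the eigenvalues are -6, 0, 2.
μ=-6: eigenvector (-2, 1, -2).
μ=0: eigenvector (1, 0, 1).
μ=2: eigenvector (4, -1, 5).
P = [[-2, 1, 4], [1, 0, -1], [-2, 1, 5]], D = diag(-6, 0, 2), P⁻¹ = [[-1, 1, 1], [3, 2, -2], [-1, 0, 1]].
L² = P·diag(36, 0, 4)·P⁻¹ = [[56, -72, -56], [-32, 36, 32], [52, -72, -52]].
The requested entry is -72.

-72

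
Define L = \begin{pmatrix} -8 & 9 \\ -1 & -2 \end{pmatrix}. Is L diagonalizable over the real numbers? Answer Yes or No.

Characteristic polynomial: p(μ) = μ^2 + 10μ + 25 = (μ + 5)^2.
μ = -5 has algebraic multiplicity 2; rank(L + 5I) = 1, so geometric multiplicity = 1.
Geometric multiplicity < algebraic multiplicity, so L is not diagonalizable.

No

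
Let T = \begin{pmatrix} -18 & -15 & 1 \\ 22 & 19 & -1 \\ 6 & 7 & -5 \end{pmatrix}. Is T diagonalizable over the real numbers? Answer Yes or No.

Characteristic polynomial: p(μ) = μ^3 + 4μ^2 - 16μ - 64 = (μ - 4)(μ + 4)^2.
μ = -4 has algebraic multiplicity 2; rank(T + 4I) = 2, so geometric multiplicity = 1.
Geometric multiplicity < algebraic multiplicity, so T is not diagonalizable.

No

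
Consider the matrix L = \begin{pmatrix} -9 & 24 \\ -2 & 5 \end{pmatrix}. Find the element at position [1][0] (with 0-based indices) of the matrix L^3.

Characteristic polynomial: s^2 + 4s + 3 = (s + 1)(s + 3), so the eigenvalues are -3, -1.
s=-3: eigenvector (4, 1).
s=-1: eigenvector (3, 1).
P = [[4, 3], [1, 1]], D = diag(-3, -1), P⁻¹ = [[1, -3], [-1, 4]].
L³ = P·diag(-27, -1)·P⁻¹ = [[-105, 312], [-26, 77]].
The requested entry is -26.

-26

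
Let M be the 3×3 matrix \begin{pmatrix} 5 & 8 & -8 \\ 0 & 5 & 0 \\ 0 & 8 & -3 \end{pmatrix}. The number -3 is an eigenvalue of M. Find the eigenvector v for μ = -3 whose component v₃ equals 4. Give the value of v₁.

M + 3I = [[8, 8, -8], [0, 8, 0], [0, 8, 0]].
Solving (M + 3I)v = 0 gives the eigenspace spanned by (4, 0, 4).
With v₃ = 4, v = (4, 0, 4), so v₁ = 4.

4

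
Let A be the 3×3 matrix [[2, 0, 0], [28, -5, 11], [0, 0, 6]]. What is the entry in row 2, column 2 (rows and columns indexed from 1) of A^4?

625

Characteristic polynomial: λ^3 - 3λ^2 - 28λ + 60 = (λ - 6)(λ - 2)(λ + 5), so the eigenvalues are -5, 2, 6.
λ=-5: eigenvector (0, 1, 0).
λ=2: eigenvector (1, 4, 0).
λ=6: eigenvector (0, 1, 1).
P = [[0, 1, 0], [1, 4, 1], [0, 0, 1]], D = diag(-5, 2, 6), P⁻¹ = [[-4, 1, -1], [1, 0, 0], [0, 0, 1]].
A⁴ = P·diag(625, 16, 1296)·P⁻¹ = [[16, 0, 0], [-2436, 625, 671], [0, 0, 1296]].
The requested entry is 625.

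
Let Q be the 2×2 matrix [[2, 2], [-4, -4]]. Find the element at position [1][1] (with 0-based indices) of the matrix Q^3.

Characteristic polynomial: λ^2 + 2λ = λ(λ + 2), so the eigenvalues are -2, 0.
λ=-2: eigenvector (1, -2).
λ=0: eigenvector (1, -1).
P = [[1, 1], [-2, -1]], D = diag(-2, 0), P⁻¹ = [[-1, -1], [2, 1]].
Q³ = P·diag(-8, 0)·P⁻¹ = [[8, 8], [-16, -16]].
The requested entry is -16.

-16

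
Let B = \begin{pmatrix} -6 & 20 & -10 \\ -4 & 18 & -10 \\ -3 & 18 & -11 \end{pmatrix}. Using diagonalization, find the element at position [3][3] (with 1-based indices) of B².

-29

Characteristic polynomial: t^3 - t^2 - 10t - 8 = (t - 4)(t + 1)(t + 2), so the eigenvalues are -2, -1, 4.
t=4: eigenvector (1, 1, 1).
t=-2: eigenvector (0, 1, 2).
t=-1: eigenvector (2, 2, 3).
P = [[1, 0, 2], [1, 1, 2], [1, 2, 3]], D = diag(4, -2, -1), P⁻¹ = [[-1, 4, -2], [-1, 1, 0], [1, -2, 1]].
B² = P·diag(16, 4, 1)·P⁻¹ = [[-14, 60, -30], [-18, 64, -30], [-21, 66, -29]].
The requested entry is -29.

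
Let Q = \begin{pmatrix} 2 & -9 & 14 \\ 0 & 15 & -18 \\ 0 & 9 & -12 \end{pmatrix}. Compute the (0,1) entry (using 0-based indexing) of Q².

Characteristic polynomial: s^3 - 5s^2 - 12s + 36 = (s - 6)(s - 2)(s + 3), so the eigenvalues are -3, 2, 6.
s=2: eigenvector (1, 0, 0).
s=-3: eigenvector (1, -1, -1).
s=6: eigenvector (1, -2, -1).
P = [[1, 1, 1], [0, -1, -2], [0, -1, -1]], D = diag(2, -3, 6), P⁻¹ = [[1, 0, 1], [0, 1, -2], [0, -1, 1]].
Q² = P·diag(4, 9, 36)·P⁻¹ = [[4, -27, 22], [0, 63, -54], [0, 27, -18]].
The requested entry is -27.

-27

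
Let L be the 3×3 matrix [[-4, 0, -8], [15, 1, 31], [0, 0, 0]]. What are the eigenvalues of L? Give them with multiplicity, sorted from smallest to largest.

Characteristic polynomial: p(t) = t^3 + 3t^2 - 4t = t(t - 1)(t + 4).
Roots (with multiplicity): -4, 0, 1.

-4, 0, 1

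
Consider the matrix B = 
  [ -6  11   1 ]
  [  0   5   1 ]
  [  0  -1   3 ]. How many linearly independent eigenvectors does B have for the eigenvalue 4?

B − 4I = [[-10, 11, 1], [0, 1, 1], [0, -1, -1]].
This matrix has rank 2, so its null space has dimension 3 − 2 = 1.

1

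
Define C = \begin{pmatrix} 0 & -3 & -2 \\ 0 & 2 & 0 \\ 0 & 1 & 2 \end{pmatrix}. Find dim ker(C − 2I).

C − 2I = [[-2, -3, -2], [0, 0, 0], [0, 1, 0]].
This matrix has rank 2, so its null space has dimension 3 − 2 = 1.

1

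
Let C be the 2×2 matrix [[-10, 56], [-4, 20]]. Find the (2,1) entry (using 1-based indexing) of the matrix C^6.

Characteristic polynomial: λ^2 - 10λ + 24 = (λ - 6)(λ - 4), so the eigenvalues are 4, 6.
λ=4: eigenvector (4, 1).
λ=6: eigenvector (-7, -2).
P = [[4, -7], [1, -2]], D = diag(4, 6), P⁻¹ = [[2, -7], [1, -4]].
C⁶ = P·diag(4096, 46656)·P⁻¹ = [[-293824, 1191680], [-85120, 344576]].
The requested entry is -85120.

-85120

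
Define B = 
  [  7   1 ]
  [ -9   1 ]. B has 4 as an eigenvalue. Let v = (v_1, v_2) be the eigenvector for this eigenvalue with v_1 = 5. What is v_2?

-15

B − 4I = [[3, 1], [-9, -3]].
Solving (B − 4I)v = 0 gives the eigenspace spanned by (5, -15).
With v_1 = 5, v = (5, -15), so v_2 = -15.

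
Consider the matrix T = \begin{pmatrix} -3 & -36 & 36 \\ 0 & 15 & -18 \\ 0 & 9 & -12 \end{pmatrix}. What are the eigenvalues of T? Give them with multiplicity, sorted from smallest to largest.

Characteristic polynomial: p(r) = r^3 - 27r - 54 = (r - 6)(r + 3)^2.
Roots (with multiplicity): -3, -3, 6.

-3, -3, 6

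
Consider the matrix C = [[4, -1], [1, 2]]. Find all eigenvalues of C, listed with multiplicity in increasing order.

3, 3

Characteristic polynomial: p(μ) = μ^2 - 6μ + 9 = (μ - 3)^2.
Roots (with multiplicity): 3, 3.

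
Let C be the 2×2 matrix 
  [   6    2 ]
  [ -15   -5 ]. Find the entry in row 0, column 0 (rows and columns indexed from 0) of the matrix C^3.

6

Characteristic polynomial: t^2 - t = t(t - 1), so the eigenvalues are 0, 1.
t=0: eigenvector (1, -3).
t=1: eigenvector (2, -5).
P = [[1, 2], [-3, -5]], D = diag(0, 1), P⁻¹ = [[-5, -2], [3, 1]].
C³ = P·diag(0, 1)·P⁻¹ = [[6, 2], [-15, -5]].
The requested entry is 6.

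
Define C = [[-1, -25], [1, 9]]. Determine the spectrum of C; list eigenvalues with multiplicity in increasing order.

Characteristic polynomial: p(t) = t^2 - 8t + 16 = (t - 4)^2.
Roots (with multiplicity): 4, 4.

4, 4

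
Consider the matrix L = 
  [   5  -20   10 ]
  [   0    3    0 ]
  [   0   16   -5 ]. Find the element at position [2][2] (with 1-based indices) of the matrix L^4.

Characteristic polynomial: s^3 - 3s^2 - 25s + 75 = (s - 5)(s - 3)(s + 5), so the eigenvalues are -5, 3, 5.
s=5: eigenvector (1, 0, 0).
s=3: eigenvector (0, 1, 2).
s=-5: eigenvector (-1, 0, 1).
P = [[1, 0, -1], [0, 1, 0], [0, 2, 1]], D = diag(5, 3, -5), P⁻¹ = [[1, -2, 1], [0, 1, 0], [0, -2, 1]].
L⁴ = P·diag(625, 81, 625)·P⁻¹ = [[625, 0, 0], [0, 81, 0], [0, -1088, 625]].
The requested entry is 81.

81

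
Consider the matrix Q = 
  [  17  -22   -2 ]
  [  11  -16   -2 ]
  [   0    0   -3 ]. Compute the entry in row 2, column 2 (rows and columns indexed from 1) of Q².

Characteristic polynomial: t^3 + 2t^2 - 33t - 90 = (t - 6)(t + 3)(t + 5), so the eigenvalues are -5, -3, 6.
t=-5: eigenvector (1, 1, 0).
t=6: eigenvector (-2, -1, 0).
t=-3: eigenvector (-1, -1, 1).
P = [[1, -2, -1], [1, -1, -1], [0, 0, 1]], D = diag(-5, 6, -3), P⁻¹ = [[-1, 2, 1], [-1, 1, 0], [0, 0, 1]].
Q² = P·diag(25, 36, 9)·P⁻¹ = [[47, -22, 16], [11, 14, 16], [0, 0, 9]].
The requested entry is 14.

14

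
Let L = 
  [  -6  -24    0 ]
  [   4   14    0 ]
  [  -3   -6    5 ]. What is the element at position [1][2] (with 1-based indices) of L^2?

Characteristic polynomial: λ^3 - 13λ^2 + 52λ - 60 = (λ - 6)(λ - 5)(λ - 2), so the eigenvalues are 2, 5, 6.
λ=2: eigenvector (3, -1, 1).
λ=6: eigenvector (-2, 1, 0).
λ=5: eigenvector (0, 0, 1).
P = [[3, -2, 0], [-1, 1, 0], [1, 0, 1]], D = diag(2, 6, 5), P⁻¹ = [[1, 2, 0], [1, 3, 0], [-1, -2, 1]].
L² = P·diag(4, 36, 25)·P⁻¹ = [[-60, -192, 0], [32, 100, 0], [-21, -42, 25]].
The requested entry is -192.

-192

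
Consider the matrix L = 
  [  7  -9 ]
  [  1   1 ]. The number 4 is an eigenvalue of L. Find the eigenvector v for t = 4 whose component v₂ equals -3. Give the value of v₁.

-9

L − 4I = [[3, -9], [1, -3]].
Solving (L − 4I)v = 0 gives the eigenspace spanned by (-9, -3).
With v₂ = -3, v = (-9, -3), so v₁ = -9.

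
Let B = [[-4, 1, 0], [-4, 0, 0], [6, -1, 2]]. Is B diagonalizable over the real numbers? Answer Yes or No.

No

Characteristic polynomial: p(λ) = λ^3 + 2λ^2 - 4λ - 8 = (λ - 2)(λ + 2)^2.
λ = -2 has algebraic multiplicity 2; rank(B + 2I) = 2, so geometric multiplicity = 1.
Geometric multiplicity < algebraic multiplicity, so B is not diagonalizable.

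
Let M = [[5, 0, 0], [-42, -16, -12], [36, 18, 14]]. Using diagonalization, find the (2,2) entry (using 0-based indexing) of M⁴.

Characteristic polynomial: t^3 - 3t^2 - 18t + 40 = (t - 5)(t - 2)(t + 4), so the eigenvalues are -4, 2, 5.
t=2: eigenvector (0, -2, 3).
t=5: eigenvector (1, -2, 0).
t=-4: eigenvector (0, -1, 1).
P = [[0, 1, 0], [-2, -2, -1], [3, 0, 1]], D = diag(2, 5, -4), P⁻¹ = [[2, 1, 1], [1, 0, 0], [-6, -3, -2]].
M⁴ = P·diag(16, 625, 256)·P⁻¹ = [[625, 0, 0], [222, 736, 480], [-1440, -720, -464]].
The requested entry is -464.

-464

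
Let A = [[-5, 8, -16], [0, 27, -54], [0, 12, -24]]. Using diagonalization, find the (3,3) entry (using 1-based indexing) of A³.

-216

Characteristic polynomial: r^3 + 2r^2 - 15r = r(r - 3)(r + 5), so the eigenvalues are -5, 0, 3.
r=-5: eigenvector (1, 0, 0).
r=3: eigenvector (1, 9, 4).
r=0: eigenvector (0, 2, 1).
P = [[1, 1, 0], [0, 9, 2], [0, 4, 1]], D = diag(-5, 3, 0), P⁻¹ = [[1, -1, 2], [0, 1, -2], [0, -4, 9]].
A³ = P·diag(-125, 27, 0)·P⁻¹ = [[-125, 152, -304], [0, 243, -486], [0, 108, -216]].
The requested entry is -216.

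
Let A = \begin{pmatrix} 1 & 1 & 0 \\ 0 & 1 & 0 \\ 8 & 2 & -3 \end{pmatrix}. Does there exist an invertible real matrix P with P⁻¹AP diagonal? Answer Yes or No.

No

Characteristic polynomial: p(r) = r^3 + r^2 - 5r + 3 = (r - 1)^2(r + 3).
r = 1 has algebraic multiplicity 2; rank(A − 1I) = 2, so geometric multiplicity = 1.
Geometric multiplicity < algebraic multiplicity, so A is not diagonalizable.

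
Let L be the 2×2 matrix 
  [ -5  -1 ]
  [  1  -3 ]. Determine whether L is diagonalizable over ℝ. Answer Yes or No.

No

Characteristic polynomial: p(t) = t^2 + 8t + 16 = (t + 4)^2.
t = -4 has algebraic multiplicity 2; rank(L + 4I) = 1, so geometric multiplicity = 1.
Geometric multiplicity < algebraic multiplicity, so L is not diagonalizable.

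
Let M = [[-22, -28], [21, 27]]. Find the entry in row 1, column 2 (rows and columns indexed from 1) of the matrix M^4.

Characteristic polynomial: λ^2 - 5λ - 6 = (λ - 6)(λ + 1), so the eigenvalues are -1, 6.
λ=6: eigenvector (-1, 1).
λ=-1: eigenvector (4, -3).
P = [[-1, 4], [1, -3]], D = diag(6, -1), P⁻¹ = [[3, 4], [1, 1]].
M⁴ = P·diag(1296, 1)·P⁻¹ = [[-3884, -5180], [3885, 5181]].
The requested entry is -5180.

-5180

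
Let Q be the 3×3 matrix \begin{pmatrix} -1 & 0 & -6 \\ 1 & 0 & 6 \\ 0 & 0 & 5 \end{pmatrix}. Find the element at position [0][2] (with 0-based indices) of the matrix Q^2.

Characteristic polynomial: r^3 - 4r^2 - 5r = r(r - 5)(r + 1), so the eigenvalues are -1, 0, 5.
r=-1: eigenvector (1, -1, 0).
r=0: eigenvector (0, 1, 0).
r=5: eigenvector (-1, 1, 1).
P = [[1, 0, -1], [-1, 1, 1], [0, 0, 1]], D = diag(-1, 0, 5), P⁻¹ = [[1, 0, 1], [1, 1, 0], [0, 0, 1]].
Q² = P·diag(1, 0, 25)·P⁻¹ = [[1, 0, -24], [-1, 0, 24], [0, 0, 25]].
The requested entry is -24.

-24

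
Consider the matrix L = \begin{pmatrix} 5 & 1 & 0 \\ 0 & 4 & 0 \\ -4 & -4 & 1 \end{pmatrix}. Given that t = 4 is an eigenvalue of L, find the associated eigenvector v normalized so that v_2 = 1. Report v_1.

L − 4I = [[1, 1, 0], [0, 0, 0], [-4, -4, -3]].
Solving (L − 4I)v = 0 gives the eigenspace spanned by (-1, 1, 0).
With v_2 = 1, v = (-1, 1, 0), so v_1 = -1.

-1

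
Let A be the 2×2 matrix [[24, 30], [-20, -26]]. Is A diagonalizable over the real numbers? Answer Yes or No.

Characteristic polynomial: p(μ) = μ^2 + 2μ - 24 = (μ - 4)(μ + 6).
All 2 eigenvalues are distinct, so A is diagonalizable.

Yes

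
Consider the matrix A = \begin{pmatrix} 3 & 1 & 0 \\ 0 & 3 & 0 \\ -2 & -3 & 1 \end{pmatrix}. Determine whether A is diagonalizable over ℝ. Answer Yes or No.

Characteristic polynomial: p(s) = s^3 - 7s^2 + 15s - 9 = (s - 3)^2(s - 1).
s = 3 has algebraic multiplicity 2; rank(A − 3I) = 2, so geometric multiplicity = 1.
Geometric multiplicity < algebraic multiplicity, so A is not diagonalizable.

No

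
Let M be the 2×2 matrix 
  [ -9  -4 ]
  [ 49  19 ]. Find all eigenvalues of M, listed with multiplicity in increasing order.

Characteristic polynomial: p(r) = r^2 - 10r + 25 = (r - 5)^2.
Roots (with multiplicity): 5, 5.

5, 5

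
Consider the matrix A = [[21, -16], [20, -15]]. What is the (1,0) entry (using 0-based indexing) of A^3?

620

Characteristic polynomial: μ^2 - 6μ + 5 = (μ - 5)(μ - 1), so the eigenvalues are 1, 5.
μ=5: eigenvector (1, 1).
μ=1: eigenvector (4, 5).
P = [[1, 4], [1, 5]], D = diag(5, 1), P⁻¹ = [[5, -4], [-1, 1]].
A³ = P·diag(125, 1)·P⁻¹ = [[621, -496], [620, -495]].
The requested entry is 620.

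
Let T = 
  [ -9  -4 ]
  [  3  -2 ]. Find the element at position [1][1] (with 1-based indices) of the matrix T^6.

Characteristic polynomial: s^2 + 11s + 30 = (s + 5)(s + 6), so the eigenvalues are -6, -5.
s=-6: eigenvector (4, -3).
s=-5: eigenvector (-1, 1).
P = [[4, -1], [-3, 1]], D = diag(-6, -5), P⁻¹ = [[1, 1], [3, 4]].
T⁶ = P·diag(46656, 15625)·P⁻¹ = [[139749, 124124], [-93093, -77468]].
The requested entry is 139749.

139749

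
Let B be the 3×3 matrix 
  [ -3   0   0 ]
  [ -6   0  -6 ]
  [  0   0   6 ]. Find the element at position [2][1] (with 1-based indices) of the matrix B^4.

162

Characteristic polynomial: t^3 - 3t^2 - 18t = t(t - 6)(t + 3), so the eigenvalues are -3, 0, 6.
t=-3: eigenvector (1, 2, 0).
t=0: eigenvector (0, 1, 0).
t=6: eigenvector (0, -1, 1).
P = [[1, 0, 0], [2, 1, -1], [0, 0, 1]], D = diag(-3, 0, 6), P⁻¹ = [[1, 0, 0], [-2, 1, 1], [0, 0, 1]].
B⁴ = P·diag(81, 0, 1296)·P⁻¹ = [[81, 0, 0], [162, 0, -1296], [0, 0, 1296]].
The requested entry is 162.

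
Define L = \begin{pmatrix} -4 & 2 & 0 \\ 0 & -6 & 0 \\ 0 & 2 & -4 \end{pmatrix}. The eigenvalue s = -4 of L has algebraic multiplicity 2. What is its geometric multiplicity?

2

L + 4I = [[0, 2, 0], [0, -2, 0], [0, 2, 0]].
This matrix has rank 1, so its null space has dimension 3 − 1 = 2.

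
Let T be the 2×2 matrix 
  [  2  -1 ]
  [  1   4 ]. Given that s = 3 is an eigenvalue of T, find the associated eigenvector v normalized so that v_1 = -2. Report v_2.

2

T − 3I = [[-1, -1], [1, 1]].
Solving (T − 3I)v = 0 gives the eigenspace spanned by (-2, 2).
With v_1 = -2, v = (-2, 2), so v_2 = 2.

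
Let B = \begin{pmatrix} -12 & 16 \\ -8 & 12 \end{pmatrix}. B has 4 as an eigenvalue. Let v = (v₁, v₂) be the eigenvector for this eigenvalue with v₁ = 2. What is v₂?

2

B − 4I = [[-16, 16], [-8, 8]].
Solving (B − 4I)v = 0 gives the eigenspace spanned by (2, 2).
With v₁ = 2, v = (2, 2), so v₂ = 2.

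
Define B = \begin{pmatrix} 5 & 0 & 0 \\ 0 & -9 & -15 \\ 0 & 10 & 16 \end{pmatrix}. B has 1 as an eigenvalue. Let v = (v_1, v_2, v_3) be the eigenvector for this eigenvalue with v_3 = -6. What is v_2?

9

B − 1I = [[4, 0, 0], [0, -10, -15], [0, 10, 15]].
Solving (B − 1I)v = 0 gives the eigenspace spanned by (0, 9, -6).
With v_3 = -6, v = (0, 9, -6), so v_2 = 9.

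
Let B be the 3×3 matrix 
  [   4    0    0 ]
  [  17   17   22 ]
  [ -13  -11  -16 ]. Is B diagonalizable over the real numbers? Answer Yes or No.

Yes

Characteristic polynomial: p(λ) = λ^3 - 5λ^2 - 26λ + 120 = (λ - 6)(λ - 4)(λ + 5).
All 3 eigenvalues are distinct, so B is diagonalizable.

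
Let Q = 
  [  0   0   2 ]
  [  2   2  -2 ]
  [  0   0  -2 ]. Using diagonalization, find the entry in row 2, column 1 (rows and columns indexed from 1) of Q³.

Characteristic polynomial: μ^3 - 4μ = μ(μ - 2)(μ + 2), so the eigenvalues are -2, 0, 2.
μ=0: eigenvector (1, -1, 0).
μ=2: eigenvector (0, 1, 0).
μ=-2: eigenvector (-1, 1, 1).
P = [[1, 0, -1], [-1, 1, 1], [0, 0, 1]], D = diag(0, 2, -2), P⁻¹ = [[1, 0, 1], [1, 1, 0], [0, 0, 1]].
Q³ = P·diag(0, 8, -8)·P⁻¹ = [[0, 0, 8], [8, 8, -8], [0, 0, -8]].
The requested entry is 8.

8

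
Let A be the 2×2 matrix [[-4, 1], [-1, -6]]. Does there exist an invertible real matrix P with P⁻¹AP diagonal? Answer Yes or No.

Characteristic polynomial: p(s) = s^2 + 10s + 25 = (s + 5)^2.
s = -5 has algebraic multiplicity 2; rank(A + 5I) = 1, so geometric multiplicity = 1.
Geometric multiplicity < algebraic multiplicity, so A is not diagonalizable.

No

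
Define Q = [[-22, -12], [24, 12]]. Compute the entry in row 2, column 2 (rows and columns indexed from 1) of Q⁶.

-336384

Characteristic polynomial: μ^2 + 10μ + 24 = (μ + 4)(μ + 6), so the eigenvalues are -6, -4.
μ=-4: eigenvector (-2, 3).
μ=-6: eigenvector (-3, 4).
P = [[-2, -3], [3, 4]], D = diag(-4, -6), P⁻¹ = [[4, 3], [-3, -2]].
Q⁶ = P·diag(4096, 46656)·P⁻¹ = [[387136, 255360], [-510720, -336384]].
The requested entry is -336384.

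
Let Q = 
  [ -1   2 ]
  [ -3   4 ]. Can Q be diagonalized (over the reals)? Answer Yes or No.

Characteristic polynomial: p(s) = s^2 - 3s + 2 = (s - 2)(s - 1).
All 2 eigenvalues are distinct, so Q is diagonalizable.

Yes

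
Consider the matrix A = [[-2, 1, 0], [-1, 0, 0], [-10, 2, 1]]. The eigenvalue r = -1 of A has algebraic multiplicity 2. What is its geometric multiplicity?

A + 1I = [[-1, 1, 0], [-1, 1, 0], [-10, 2, 2]].
This matrix has rank 2, so its null space has dimension 3 − 2 = 1.

1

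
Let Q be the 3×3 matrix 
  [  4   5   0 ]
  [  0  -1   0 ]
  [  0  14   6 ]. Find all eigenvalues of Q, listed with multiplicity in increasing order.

Characteristic polynomial: p(t) = t^3 - 9t^2 + 14t + 24 = (t - 6)(t - 4)(t + 1).
Roots (with multiplicity): -1, 4, 6.

-1, 4, 6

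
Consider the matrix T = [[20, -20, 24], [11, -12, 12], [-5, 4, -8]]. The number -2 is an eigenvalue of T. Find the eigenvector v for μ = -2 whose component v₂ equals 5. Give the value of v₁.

T + 2I = [[22, -20, 24], [11, -10, 12], [-5, 4, -6]].
Solving (T + 2I)v = 0 gives the eigenspace spanned by (10, 5, -5).
With v₂ = 5, v = (10, 5, -5), so v₁ = 10.

10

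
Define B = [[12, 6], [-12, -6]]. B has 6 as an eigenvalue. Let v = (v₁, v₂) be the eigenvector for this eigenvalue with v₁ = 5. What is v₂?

B − 6I = [[6, 6], [-12, -12]].
Solving (B − 6I)v = 0 gives the eigenspace spanned by (5, -5).
With v₁ = 5, v = (5, -5), so v₂ = -5.

-5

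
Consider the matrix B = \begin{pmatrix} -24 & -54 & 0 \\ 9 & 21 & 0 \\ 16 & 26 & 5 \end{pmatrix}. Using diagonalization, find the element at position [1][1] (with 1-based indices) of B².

Characteristic polynomial: μ^3 - 2μ^2 - 33μ + 90 = (μ - 5)(μ - 3)(μ + 6), so the eigenvalues are -6, 3, 5.
μ=-6: eigenvector (3, -1, -2).
μ=3: eigenvector (-2, 1, 3).
μ=5: eigenvector (0, 0, 1).
P = [[3, -2, 0], [-1, 1, 0], [-2, 3, 1]], D = diag(-6, 3, 5), P⁻¹ = [[1, 2, 0], [1, 3, 0], [-1, -5, 1]].
B² = P·diag(36, 9, 25)·P⁻¹ = [[90, 162, 0], [-27, -45, 0], [-70, -188, 25]].
The requested entry is 90.

90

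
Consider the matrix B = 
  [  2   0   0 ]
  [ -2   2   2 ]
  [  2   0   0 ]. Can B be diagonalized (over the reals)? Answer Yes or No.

Characteristic polynomial: p(μ) = μ^3 - 4μ^2 + 4μ = μ(μ - 2)^2.
μ = 2 has algebraic multiplicity 2; rank(B − 2I) = 1, so geometric multiplicity = 2.
Every eigenvalue has geometric = algebraic multiplicity, so B is diagonalizable.

Yes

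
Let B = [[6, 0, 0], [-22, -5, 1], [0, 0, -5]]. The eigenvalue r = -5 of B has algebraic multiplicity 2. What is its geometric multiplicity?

B + 5I = [[11, 0, 0], [-22, 0, 1], [0, 0, 0]].
This matrix has rank 2, so its null space has dimension 3 − 2 = 1.

1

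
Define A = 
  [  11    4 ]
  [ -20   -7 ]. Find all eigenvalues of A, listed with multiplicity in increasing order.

Characteristic polynomial: p(t) = t^2 - 4t + 3 = (t - 3)(t - 1).
Roots (with multiplicity): 1, 3.

1, 3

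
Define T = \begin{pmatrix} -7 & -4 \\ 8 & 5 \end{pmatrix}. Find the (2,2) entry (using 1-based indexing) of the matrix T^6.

-727

Characteristic polynomial: μ^2 + 2μ - 3 = (μ - 1)(μ + 3), so the eigenvalues are -3, 1.
μ=-3: eigenvector (1, -1).
μ=1: eigenvector (-1, 2).
P = [[1, -1], [-1, 2]], D = diag(-3, 1), P⁻¹ = [[2, 1], [1, 1]].
T⁶ = P·diag(729, 1)·P⁻¹ = [[1457, 728], [-1456, -727]].
The requested entry is -727.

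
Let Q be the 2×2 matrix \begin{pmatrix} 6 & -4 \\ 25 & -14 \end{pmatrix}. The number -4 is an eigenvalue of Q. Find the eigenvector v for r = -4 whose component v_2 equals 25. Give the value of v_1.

Q + 4I = [[10, -4], [25, -10]].
Solving (Q + 4I)v = 0 gives the eigenspace spanned by (10, 25).
With v_2 = 25, v = (10, 25), so v_1 = 10.

10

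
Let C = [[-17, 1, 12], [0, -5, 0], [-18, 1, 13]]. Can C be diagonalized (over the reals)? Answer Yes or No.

Characteristic polynomial: p(λ) = λ^3 + 9λ^2 + 15λ - 25 = (λ - 1)(λ + 5)^2.
λ = -5 has algebraic multiplicity 2; rank(C + 5I) = 2, so geometric multiplicity = 1.
Geometric multiplicity < algebraic multiplicity, so C is not diagonalizable.

No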